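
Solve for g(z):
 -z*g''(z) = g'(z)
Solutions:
 g(z) = C1 + C2*log(z)


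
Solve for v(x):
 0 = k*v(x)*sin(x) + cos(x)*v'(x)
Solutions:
 v(x) = C1*exp(k*log(cos(x)))


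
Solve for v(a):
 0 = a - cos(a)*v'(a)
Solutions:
 v(a) = C1 + Integral(a/cos(a), a)


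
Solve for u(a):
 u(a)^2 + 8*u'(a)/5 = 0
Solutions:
 u(a) = 8/(C1 + 5*a)


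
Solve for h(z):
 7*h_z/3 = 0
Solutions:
 h(z) = C1


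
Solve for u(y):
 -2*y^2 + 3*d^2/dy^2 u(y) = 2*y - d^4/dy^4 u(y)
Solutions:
 u(y) = C1 + C2*y + C3*sin(sqrt(3)*y) + C4*cos(sqrt(3)*y) + y^4/18 + y^3/9 - 2*y^2/9


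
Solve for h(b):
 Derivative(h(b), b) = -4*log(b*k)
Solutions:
 h(b) = C1 - 4*b*log(b*k) + 4*b


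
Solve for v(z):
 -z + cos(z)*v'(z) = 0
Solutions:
 v(z) = C1 + Integral(z/cos(z), z)


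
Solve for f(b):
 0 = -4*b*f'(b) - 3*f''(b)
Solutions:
 f(b) = C1 + C2*erf(sqrt(6)*b/3)


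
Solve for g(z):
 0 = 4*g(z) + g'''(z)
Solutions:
 g(z) = C3*exp(-2^(2/3)*z) + (C1*sin(2^(2/3)*sqrt(3)*z/2) + C2*cos(2^(2/3)*sqrt(3)*z/2))*exp(2^(2/3)*z/2)


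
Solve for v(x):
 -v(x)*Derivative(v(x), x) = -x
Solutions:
 v(x) = -sqrt(C1 + x^2)
 v(x) = sqrt(C1 + x^2)


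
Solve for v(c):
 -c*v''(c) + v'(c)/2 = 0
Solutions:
 v(c) = C1 + C2*c^(3/2)


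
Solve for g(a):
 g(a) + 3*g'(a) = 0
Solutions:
 g(a) = C1*exp(-a/3)


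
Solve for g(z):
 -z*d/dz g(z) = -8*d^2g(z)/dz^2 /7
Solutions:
 g(z) = C1 + C2*erfi(sqrt(7)*z/4)


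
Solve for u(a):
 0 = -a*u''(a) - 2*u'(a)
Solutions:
 u(a) = C1 + C2/a


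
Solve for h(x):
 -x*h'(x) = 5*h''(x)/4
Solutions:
 h(x) = C1 + C2*erf(sqrt(10)*x/5)


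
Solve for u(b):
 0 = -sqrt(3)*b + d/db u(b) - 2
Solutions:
 u(b) = C1 + sqrt(3)*b^2/2 + 2*b


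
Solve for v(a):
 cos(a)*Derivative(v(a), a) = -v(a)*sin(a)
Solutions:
 v(a) = C1*cos(a)


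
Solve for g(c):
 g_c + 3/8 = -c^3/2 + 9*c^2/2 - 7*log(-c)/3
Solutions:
 g(c) = C1 - c^4/8 + 3*c^3/2 - 7*c*log(-c)/3 + 47*c/24


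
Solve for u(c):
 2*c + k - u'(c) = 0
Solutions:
 u(c) = C1 + c^2 + c*k


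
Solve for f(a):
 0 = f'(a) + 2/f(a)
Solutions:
 f(a) = -sqrt(C1 - 4*a)
 f(a) = sqrt(C1 - 4*a)


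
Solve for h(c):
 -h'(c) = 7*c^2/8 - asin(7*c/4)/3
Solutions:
 h(c) = C1 - 7*c^3/24 + c*asin(7*c/4)/3 + sqrt(16 - 49*c^2)/21


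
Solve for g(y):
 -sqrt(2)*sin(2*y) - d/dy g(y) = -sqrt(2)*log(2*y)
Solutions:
 g(y) = C1 + sqrt(2)*y*(log(y) - 1) + sqrt(2)*y*log(2) + sqrt(2)*cos(2*y)/2


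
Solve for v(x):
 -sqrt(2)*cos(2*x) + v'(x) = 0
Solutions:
 v(x) = C1 + sqrt(2)*sin(2*x)/2


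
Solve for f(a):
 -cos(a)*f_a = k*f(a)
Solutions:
 f(a) = C1*exp(k*(log(sin(a) - 1) - log(sin(a) + 1))/2)


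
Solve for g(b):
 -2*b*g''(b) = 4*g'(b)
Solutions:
 g(b) = C1 + C2/b


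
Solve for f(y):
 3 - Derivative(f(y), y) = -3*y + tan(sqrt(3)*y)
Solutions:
 f(y) = C1 + 3*y^2/2 + 3*y + sqrt(3)*log(cos(sqrt(3)*y))/3


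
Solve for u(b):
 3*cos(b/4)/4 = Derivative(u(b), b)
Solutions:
 u(b) = C1 + 3*sin(b/4)


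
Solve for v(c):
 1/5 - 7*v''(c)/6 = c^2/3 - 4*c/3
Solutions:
 v(c) = C1 + C2*c - c^4/42 + 4*c^3/21 + 3*c^2/35


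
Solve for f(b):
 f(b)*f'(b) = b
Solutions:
 f(b) = -sqrt(C1 + b^2)
 f(b) = sqrt(C1 + b^2)


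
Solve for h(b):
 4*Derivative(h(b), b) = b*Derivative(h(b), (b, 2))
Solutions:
 h(b) = C1 + C2*b^5


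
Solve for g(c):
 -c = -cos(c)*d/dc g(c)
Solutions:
 g(c) = C1 + Integral(c/cos(c), c)


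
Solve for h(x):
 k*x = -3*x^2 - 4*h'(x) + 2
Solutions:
 h(x) = C1 - k*x^2/8 - x^3/4 + x/2


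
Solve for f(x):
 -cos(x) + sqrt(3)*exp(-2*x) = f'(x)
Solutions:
 f(x) = C1 - sin(x) - sqrt(3)*exp(-2*x)/2


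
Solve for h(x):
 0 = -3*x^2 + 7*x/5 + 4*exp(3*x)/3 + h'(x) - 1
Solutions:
 h(x) = C1 + x^3 - 7*x^2/10 + x - 4*exp(3*x)/9


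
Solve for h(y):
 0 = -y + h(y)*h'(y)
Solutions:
 h(y) = -sqrt(C1 + y^2)
 h(y) = sqrt(C1 + y^2)


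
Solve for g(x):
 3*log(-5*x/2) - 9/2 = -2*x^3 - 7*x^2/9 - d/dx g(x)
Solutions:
 g(x) = C1 - x^4/2 - 7*x^3/27 - 3*x*log(-x) + x*(-3*log(5) + 3*log(2) + 15/2)


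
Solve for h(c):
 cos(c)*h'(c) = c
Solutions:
 h(c) = C1 + Integral(c/cos(c), c)


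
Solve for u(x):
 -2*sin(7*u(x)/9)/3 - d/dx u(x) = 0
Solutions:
 2*x/3 + 9*log(cos(7*u(x)/9) - 1)/14 - 9*log(cos(7*u(x)/9) + 1)/14 = C1


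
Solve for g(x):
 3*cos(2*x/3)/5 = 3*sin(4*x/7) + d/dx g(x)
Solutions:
 g(x) = C1 + 9*sin(2*x/3)/10 + 21*cos(4*x/7)/4


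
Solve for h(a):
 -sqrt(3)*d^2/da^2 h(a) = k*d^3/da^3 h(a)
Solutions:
 h(a) = C1 + C2*a + C3*exp(-sqrt(3)*a/k)


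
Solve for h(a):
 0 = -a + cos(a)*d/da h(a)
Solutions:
 h(a) = C1 + Integral(a/cos(a), a)


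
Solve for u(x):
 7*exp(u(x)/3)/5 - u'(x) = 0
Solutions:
 u(x) = 3*log(-1/(C1 + 7*x)) + 3*log(15)


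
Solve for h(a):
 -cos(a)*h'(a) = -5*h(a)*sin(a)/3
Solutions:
 h(a) = C1/cos(a)^(5/3)


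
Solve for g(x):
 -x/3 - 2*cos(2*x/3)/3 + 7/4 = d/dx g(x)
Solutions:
 g(x) = C1 - x^2/6 + 7*x/4 - sin(2*x/3)


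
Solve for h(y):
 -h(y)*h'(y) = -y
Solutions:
 h(y) = -sqrt(C1 + y^2)
 h(y) = sqrt(C1 + y^2)


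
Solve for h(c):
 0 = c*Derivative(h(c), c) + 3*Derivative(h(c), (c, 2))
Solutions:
 h(c) = C1 + C2*erf(sqrt(6)*c/6)


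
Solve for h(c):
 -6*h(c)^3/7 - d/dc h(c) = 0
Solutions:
 h(c) = -sqrt(14)*sqrt(-1/(C1 - 6*c))/2
 h(c) = sqrt(14)*sqrt(-1/(C1 - 6*c))/2


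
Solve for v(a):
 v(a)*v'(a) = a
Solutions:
 v(a) = -sqrt(C1 + a^2)
 v(a) = sqrt(C1 + a^2)


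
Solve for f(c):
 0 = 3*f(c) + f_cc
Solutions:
 f(c) = C1*sin(sqrt(3)*c) + C2*cos(sqrt(3)*c)


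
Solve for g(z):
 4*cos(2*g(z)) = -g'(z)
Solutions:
 g(z) = -asin((C1 + exp(16*z))/(C1 - exp(16*z)))/2 + pi/2
 g(z) = asin((C1 + exp(16*z))/(C1 - exp(16*z)))/2


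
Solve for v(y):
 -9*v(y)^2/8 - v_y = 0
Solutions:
 v(y) = 8/(C1 + 9*y)


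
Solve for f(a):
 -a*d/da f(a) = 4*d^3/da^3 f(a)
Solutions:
 f(a) = C1 + Integral(C2*airyai(-2^(1/3)*a/2) + C3*airybi(-2^(1/3)*a/2), a)


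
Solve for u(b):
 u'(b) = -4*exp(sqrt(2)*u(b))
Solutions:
 u(b) = sqrt(2)*(2*log(1/(C1 + 4*b)) - log(2))/4


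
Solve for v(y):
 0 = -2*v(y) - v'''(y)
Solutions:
 v(y) = C3*exp(-2^(1/3)*y) + (C1*sin(2^(1/3)*sqrt(3)*y/2) + C2*cos(2^(1/3)*sqrt(3)*y/2))*exp(2^(1/3)*y/2)


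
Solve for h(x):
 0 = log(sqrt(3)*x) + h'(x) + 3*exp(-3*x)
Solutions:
 h(x) = C1 - x*log(x) + x*(1 - log(3)/2) + exp(-3*x)


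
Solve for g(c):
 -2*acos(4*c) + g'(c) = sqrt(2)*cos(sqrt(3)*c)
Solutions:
 g(c) = C1 + 2*c*acos(4*c) - sqrt(1 - 16*c^2)/2 + sqrt(6)*sin(sqrt(3)*c)/3


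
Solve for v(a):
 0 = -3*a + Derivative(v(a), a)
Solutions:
 v(a) = C1 + 3*a^2/2


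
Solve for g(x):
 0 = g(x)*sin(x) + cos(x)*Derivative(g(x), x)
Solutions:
 g(x) = C1*cos(x)


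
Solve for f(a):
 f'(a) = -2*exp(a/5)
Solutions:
 f(a) = C1 - 10*exp(a/5)


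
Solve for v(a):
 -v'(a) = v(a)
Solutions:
 v(a) = C1*exp(-a)


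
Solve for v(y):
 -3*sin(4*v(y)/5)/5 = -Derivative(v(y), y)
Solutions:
 -3*y/5 + 5*log(cos(4*v(y)/5) - 1)/8 - 5*log(cos(4*v(y)/5) + 1)/8 = C1


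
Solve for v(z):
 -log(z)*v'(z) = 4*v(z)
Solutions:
 v(z) = C1*exp(-4*li(z))


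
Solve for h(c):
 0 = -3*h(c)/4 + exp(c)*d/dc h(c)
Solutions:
 h(c) = C1*exp(-3*exp(-c)/4)


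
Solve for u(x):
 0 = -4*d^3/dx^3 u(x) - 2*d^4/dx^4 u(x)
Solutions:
 u(x) = C1 + C2*x + C3*x^2 + C4*exp(-2*x)


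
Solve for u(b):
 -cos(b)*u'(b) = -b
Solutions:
 u(b) = C1 + Integral(b/cos(b), b)


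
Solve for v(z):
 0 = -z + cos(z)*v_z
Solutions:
 v(z) = C1 + Integral(z/cos(z), z)


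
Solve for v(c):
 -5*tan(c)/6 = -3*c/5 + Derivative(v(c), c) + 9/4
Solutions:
 v(c) = C1 + 3*c^2/10 - 9*c/4 + 5*log(cos(c))/6


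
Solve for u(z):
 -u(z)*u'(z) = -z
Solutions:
 u(z) = -sqrt(C1 + z^2)
 u(z) = sqrt(C1 + z^2)


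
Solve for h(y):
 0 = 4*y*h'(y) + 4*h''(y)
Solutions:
 h(y) = C1 + C2*erf(sqrt(2)*y/2)


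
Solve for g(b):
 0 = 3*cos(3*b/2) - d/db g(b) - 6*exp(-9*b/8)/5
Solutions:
 g(b) = C1 + 2*sin(3*b/2) + 16*exp(-9*b/8)/15


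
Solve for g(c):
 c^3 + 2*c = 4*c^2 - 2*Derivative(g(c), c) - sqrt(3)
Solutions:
 g(c) = C1 - c^4/8 + 2*c^3/3 - c^2/2 - sqrt(3)*c/2


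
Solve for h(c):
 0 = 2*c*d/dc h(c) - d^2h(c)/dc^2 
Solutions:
 h(c) = C1 + C2*erfi(c)


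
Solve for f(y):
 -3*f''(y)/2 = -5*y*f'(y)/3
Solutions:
 f(y) = C1 + C2*erfi(sqrt(5)*y/3)


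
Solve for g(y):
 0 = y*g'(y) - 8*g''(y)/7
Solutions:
 g(y) = C1 + C2*erfi(sqrt(7)*y/4)


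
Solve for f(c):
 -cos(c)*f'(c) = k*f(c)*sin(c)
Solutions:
 f(c) = C1*exp(k*log(cos(c)))


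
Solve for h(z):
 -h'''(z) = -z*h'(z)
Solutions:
 h(z) = C1 + Integral(C2*airyai(z) + C3*airybi(z), z)


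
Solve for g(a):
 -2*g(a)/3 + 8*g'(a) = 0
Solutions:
 g(a) = C1*exp(a/12)


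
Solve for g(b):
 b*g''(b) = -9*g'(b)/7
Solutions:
 g(b) = C1 + C2/b^(2/7)


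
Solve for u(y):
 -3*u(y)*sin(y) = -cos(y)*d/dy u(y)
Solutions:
 u(y) = C1/cos(y)^3


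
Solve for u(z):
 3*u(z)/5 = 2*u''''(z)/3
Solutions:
 u(z) = C1*exp(-10^(3/4)*sqrt(3)*z/10) + C2*exp(10^(3/4)*sqrt(3)*z/10) + C3*sin(10^(3/4)*sqrt(3)*z/10) + C4*cos(10^(3/4)*sqrt(3)*z/10)


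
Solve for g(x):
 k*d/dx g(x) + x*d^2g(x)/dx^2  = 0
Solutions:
 g(x) = C1 + x^(1 - re(k))*(C2*sin(log(x)*Abs(im(k))) + C3*cos(log(x)*im(k)))


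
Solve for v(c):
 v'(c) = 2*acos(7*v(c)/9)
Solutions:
 Integral(1/acos(7*_y/9), (_y, v(c))) = C1 + 2*c


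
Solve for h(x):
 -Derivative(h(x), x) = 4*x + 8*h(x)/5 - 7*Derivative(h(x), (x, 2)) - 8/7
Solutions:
 h(x) = C1*exp(x*(5 - sqrt(1145))/70) + C2*exp(x*(5 + sqrt(1145))/70) - 5*x/2 + 255/112


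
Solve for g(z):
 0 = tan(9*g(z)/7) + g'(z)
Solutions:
 g(z) = -7*asin(C1*exp(-9*z/7))/9 + 7*pi/9
 g(z) = 7*asin(C1*exp(-9*z/7))/9


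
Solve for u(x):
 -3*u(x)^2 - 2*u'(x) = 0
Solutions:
 u(x) = 2/(C1 + 3*x)


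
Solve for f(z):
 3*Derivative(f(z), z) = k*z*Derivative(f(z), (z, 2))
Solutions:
 f(z) = C1 + z^(((re(k) + 3)*re(k) + im(k)^2)/(re(k)^2 + im(k)^2))*(C2*sin(3*log(z)*Abs(im(k))/(re(k)^2 + im(k)^2)) + C3*cos(3*log(z)*im(k)/(re(k)^2 + im(k)^2)))


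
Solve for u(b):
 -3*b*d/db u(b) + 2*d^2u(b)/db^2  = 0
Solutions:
 u(b) = C1 + C2*erfi(sqrt(3)*b/2)


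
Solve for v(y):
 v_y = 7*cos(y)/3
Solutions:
 v(y) = C1 + 7*sin(y)/3


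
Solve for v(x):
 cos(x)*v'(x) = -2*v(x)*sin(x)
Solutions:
 v(x) = C1*cos(x)^2


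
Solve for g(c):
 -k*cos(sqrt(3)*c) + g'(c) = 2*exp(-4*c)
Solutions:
 g(c) = C1 + sqrt(3)*k*sin(sqrt(3)*c)/3 - exp(-4*c)/2


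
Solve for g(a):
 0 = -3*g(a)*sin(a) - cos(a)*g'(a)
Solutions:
 g(a) = C1*cos(a)^3


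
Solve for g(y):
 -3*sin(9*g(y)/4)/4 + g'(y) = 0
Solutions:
 -3*y/4 + 2*log(cos(9*g(y)/4) - 1)/9 - 2*log(cos(9*g(y)/4) + 1)/9 = C1


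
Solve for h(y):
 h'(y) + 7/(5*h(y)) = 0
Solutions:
 h(y) = -sqrt(C1 - 70*y)/5
 h(y) = sqrt(C1 - 70*y)/5


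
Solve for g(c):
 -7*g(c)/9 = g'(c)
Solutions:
 g(c) = C1*exp(-7*c/9)


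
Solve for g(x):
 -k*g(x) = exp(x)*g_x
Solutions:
 g(x) = C1*exp(k*exp(-x))


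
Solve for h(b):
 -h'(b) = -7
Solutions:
 h(b) = C1 + 7*b


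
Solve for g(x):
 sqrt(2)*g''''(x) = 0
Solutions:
 g(x) = C1 + C2*x + C3*x^2 + C4*x^3


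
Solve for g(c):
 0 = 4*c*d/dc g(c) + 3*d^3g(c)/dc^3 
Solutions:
 g(c) = C1 + Integral(C2*airyai(-6^(2/3)*c/3) + C3*airybi(-6^(2/3)*c/3), c)


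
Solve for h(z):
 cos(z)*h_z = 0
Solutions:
 h(z) = C1


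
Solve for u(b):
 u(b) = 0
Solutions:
 u(b) = 0


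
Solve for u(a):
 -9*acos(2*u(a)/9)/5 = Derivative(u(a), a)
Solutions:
 Integral(1/acos(2*_y/9), (_y, u(a))) = C1 - 9*a/5


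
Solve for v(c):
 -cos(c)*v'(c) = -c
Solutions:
 v(c) = C1 + Integral(c/cos(c), c)


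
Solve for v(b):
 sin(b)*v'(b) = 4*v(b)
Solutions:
 v(b) = C1*(cos(b)^2 - 2*cos(b) + 1)/(cos(b)^2 + 2*cos(b) + 1)


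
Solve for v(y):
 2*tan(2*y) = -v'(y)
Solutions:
 v(y) = C1 + log(cos(2*y))


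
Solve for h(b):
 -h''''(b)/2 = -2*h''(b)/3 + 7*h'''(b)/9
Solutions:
 h(b) = C1 + C2*b + C3*exp(b*(-7 + sqrt(157))/9) + C4*exp(-b*(7 + sqrt(157))/9)


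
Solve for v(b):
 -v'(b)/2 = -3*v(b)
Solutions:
 v(b) = C1*exp(6*b)


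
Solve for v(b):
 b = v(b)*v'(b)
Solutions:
 v(b) = -sqrt(C1 + b^2)
 v(b) = sqrt(C1 + b^2)


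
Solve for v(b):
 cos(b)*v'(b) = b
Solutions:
 v(b) = C1 + Integral(b/cos(b), b)


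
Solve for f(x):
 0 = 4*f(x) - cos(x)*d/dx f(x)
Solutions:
 f(x) = C1*(sin(x)^2 + 2*sin(x) + 1)/(sin(x)^2 - 2*sin(x) + 1)


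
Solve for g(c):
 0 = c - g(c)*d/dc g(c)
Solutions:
 g(c) = -sqrt(C1 + c^2)
 g(c) = sqrt(C1 + c^2)


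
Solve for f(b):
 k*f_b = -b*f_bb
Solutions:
 f(b) = C1 + b^(1 - re(k))*(C2*sin(log(b)*Abs(im(k))) + C3*cos(log(b)*im(k)))


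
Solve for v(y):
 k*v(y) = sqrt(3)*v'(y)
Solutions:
 v(y) = C1*exp(sqrt(3)*k*y/3)


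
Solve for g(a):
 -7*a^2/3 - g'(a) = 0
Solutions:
 g(a) = C1 - 7*a^3/9


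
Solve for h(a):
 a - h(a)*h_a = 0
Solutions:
 h(a) = -sqrt(C1 + a^2)
 h(a) = sqrt(C1 + a^2)


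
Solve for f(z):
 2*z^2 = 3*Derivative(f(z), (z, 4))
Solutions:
 f(z) = C1 + C2*z + C3*z^2 + C4*z^3 + z^6/540


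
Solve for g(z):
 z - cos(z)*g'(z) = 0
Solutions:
 g(z) = C1 + Integral(z/cos(z), z)


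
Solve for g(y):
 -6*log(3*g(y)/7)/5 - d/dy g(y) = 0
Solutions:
 5*Integral(1/(log(_y) - log(7) + log(3)), (_y, g(y)))/6 = C1 - y


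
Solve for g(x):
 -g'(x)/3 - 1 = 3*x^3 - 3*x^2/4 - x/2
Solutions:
 g(x) = C1 - 9*x^4/4 + 3*x^3/4 + 3*x^2/4 - 3*x


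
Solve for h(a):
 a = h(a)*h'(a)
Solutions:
 h(a) = -sqrt(C1 + a^2)
 h(a) = sqrt(C1 + a^2)


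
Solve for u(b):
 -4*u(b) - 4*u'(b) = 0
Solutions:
 u(b) = C1*exp(-b)


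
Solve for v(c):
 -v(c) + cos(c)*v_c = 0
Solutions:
 v(c) = C1*sqrt(sin(c) + 1)/sqrt(sin(c) - 1)


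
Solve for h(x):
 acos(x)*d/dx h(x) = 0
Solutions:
 h(x) = C1


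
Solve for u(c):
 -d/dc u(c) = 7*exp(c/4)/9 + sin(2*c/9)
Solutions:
 u(c) = C1 - 28*exp(c/4)/9 + 9*cos(2*c/9)/2


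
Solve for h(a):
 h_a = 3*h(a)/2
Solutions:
 h(a) = C1*exp(3*a/2)


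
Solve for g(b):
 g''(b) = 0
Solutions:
 g(b) = C1 + C2*b


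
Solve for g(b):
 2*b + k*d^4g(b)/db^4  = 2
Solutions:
 g(b) = C1 + C2*b + C3*b^2 + C4*b^3 - b^5/(60*k) + b^4/(12*k)


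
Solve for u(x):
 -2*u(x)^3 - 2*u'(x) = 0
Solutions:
 u(x) = -sqrt(2)*sqrt(-1/(C1 - x))/2
 u(x) = sqrt(2)*sqrt(-1/(C1 - x))/2


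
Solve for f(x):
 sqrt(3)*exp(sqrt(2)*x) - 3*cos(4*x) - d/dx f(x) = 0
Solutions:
 f(x) = C1 + sqrt(6)*exp(sqrt(2)*x)/2 - 3*sin(4*x)/4


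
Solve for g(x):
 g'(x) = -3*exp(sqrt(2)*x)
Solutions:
 g(x) = C1 - 3*sqrt(2)*exp(sqrt(2)*x)/2


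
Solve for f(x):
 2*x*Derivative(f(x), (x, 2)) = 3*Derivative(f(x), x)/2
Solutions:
 f(x) = C1 + C2*x^(7/4)


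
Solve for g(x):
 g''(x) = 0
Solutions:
 g(x) = C1 + C2*x


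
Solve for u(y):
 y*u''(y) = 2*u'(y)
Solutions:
 u(y) = C1 + C2*y^3


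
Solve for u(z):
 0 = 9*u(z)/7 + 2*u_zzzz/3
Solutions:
 u(z) = (C1*sin(2^(1/4)*21^(3/4)*z/14) + C2*cos(2^(1/4)*21^(3/4)*z/14))*exp(-2^(1/4)*21^(3/4)*z/14) + (C3*sin(2^(1/4)*21^(3/4)*z/14) + C4*cos(2^(1/4)*21^(3/4)*z/14))*exp(2^(1/4)*21^(3/4)*z/14)


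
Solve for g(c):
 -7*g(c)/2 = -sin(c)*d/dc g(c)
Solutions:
 g(c) = C1*(cos(c) - 1)^(7/4)/(cos(c) + 1)^(7/4)


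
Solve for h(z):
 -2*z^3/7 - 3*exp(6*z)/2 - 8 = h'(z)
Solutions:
 h(z) = C1 - z^4/14 - 8*z - exp(6*z)/4


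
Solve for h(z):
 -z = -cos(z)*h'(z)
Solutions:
 h(z) = C1 + Integral(z/cos(z), z)


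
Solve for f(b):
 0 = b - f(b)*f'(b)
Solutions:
 f(b) = -sqrt(C1 + b^2)
 f(b) = sqrt(C1 + b^2)


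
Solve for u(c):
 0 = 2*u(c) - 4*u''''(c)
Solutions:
 u(c) = C1*exp(-2^(3/4)*c/2) + C2*exp(2^(3/4)*c/2) + C3*sin(2^(3/4)*c/2) + C4*cos(2^(3/4)*c/2)


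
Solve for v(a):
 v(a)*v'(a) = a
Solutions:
 v(a) = -sqrt(C1 + a^2)
 v(a) = sqrt(C1 + a^2)


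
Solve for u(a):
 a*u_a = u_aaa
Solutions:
 u(a) = C1 + Integral(C2*airyai(a) + C3*airybi(a), a)


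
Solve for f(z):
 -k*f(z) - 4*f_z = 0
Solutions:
 f(z) = C1*exp(-k*z/4)


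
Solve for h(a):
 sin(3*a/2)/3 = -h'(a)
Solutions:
 h(a) = C1 + 2*cos(3*a/2)/9


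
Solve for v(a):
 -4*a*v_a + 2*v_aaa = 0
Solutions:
 v(a) = C1 + Integral(C2*airyai(2^(1/3)*a) + C3*airybi(2^(1/3)*a), a)


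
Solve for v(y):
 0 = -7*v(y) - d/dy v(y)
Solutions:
 v(y) = C1*exp(-7*y)


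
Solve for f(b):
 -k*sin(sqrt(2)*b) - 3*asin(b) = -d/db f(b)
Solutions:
 f(b) = C1 + 3*b*asin(b) - sqrt(2)*k*cos(sqrt(2)*b)/2 + 3*sqrt(1 - b^2)


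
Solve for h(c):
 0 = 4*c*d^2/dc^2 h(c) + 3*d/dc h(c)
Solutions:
 h(c) = C1 + C2*c^(1/4)


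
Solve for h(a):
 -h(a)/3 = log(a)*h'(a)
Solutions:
 h(a) = C1*exp(-li(a)/3)


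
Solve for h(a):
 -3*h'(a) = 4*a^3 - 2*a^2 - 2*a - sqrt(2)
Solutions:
 h(a) = C1 - a^4/3 + 2*a^3/9 + a^2/3 + sqrt(2)*a/3


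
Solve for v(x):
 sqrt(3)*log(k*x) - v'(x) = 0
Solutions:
 v(x) = C1 + sqrt(3)*x*log(k*x) - sqrt(3)*x


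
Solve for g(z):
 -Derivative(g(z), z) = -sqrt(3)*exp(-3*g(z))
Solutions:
 g(z) = log(C1 + 3*sqrt(3)*z)/3
 g(z) = log((-3^(1/3) - 3^(5/6)*I)*(C1 + sqrt(3)*z)^(1/3)/2)
 g(z) = log((-3^(1/3) + 3^(5/6)*I)*(C1 + sqrt(3)*z)^(1/3)/2)


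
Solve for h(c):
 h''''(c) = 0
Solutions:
 h(c) = C1 + C2*c + C3*c^2 + C4*c^3


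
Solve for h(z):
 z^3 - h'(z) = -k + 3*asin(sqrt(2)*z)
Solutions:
 h(z) = C1 + k*z + z^4/4 - 3*z*asin(sqrt(2)*z) - 3*sqrt(2)*sqrt(1 - 2*z^2)/2


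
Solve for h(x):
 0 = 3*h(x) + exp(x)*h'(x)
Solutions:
 h(x) = C1*exp(3*exp(-x))


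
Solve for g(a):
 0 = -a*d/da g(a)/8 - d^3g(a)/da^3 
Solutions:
 g(a) = C1 + Integral(C2*airyai(-a/2) + C3*airybi(-a/2), a)


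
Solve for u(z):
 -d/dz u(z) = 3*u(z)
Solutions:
 u(z) = C1*exp(-3*z)


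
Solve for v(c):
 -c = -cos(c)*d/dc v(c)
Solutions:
 v(c) = C1 + Integral(c/cos(c), c)


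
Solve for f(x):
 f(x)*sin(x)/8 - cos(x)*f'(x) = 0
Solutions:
 f(x) = C1/cos(x)^(1/8)


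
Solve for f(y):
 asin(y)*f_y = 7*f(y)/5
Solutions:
 f(y) = C1*exp(7*Integral(1/asin(y), y)/5)


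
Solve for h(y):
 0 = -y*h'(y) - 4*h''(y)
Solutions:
 h(y) = C1 + C2*erf(sqrt(2)*y/4)


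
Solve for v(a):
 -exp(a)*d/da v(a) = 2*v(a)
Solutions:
 v(a) = C1*exp(2*exp(-a))


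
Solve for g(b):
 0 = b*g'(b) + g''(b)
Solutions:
 g(b) = C1 + C2*erf(sqrt(2)*b/2)


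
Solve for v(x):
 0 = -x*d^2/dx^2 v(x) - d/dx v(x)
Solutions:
 v(x) = C1 + C2*log(x)


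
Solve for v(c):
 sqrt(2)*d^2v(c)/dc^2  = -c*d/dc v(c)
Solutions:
 v(c) = C1 + C2*erf(2^(1/4)*c/2)


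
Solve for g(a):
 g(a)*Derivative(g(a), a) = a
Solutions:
 g(a) = -sqrt(C1 + a^2)
 g(a) = sqrt(C1 + a^2)


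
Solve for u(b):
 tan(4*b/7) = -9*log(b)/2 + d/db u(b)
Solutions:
 u(b) = C1 + 9*b*log(b)/2 - 9*b/2 - 7*log(cos(4*b/7))/4


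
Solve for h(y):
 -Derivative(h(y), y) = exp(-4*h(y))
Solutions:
 h(y) = log(-I*(C1 - 4*y)^(1/4))
 h(y) = log(I*(C1 - 4*y)^(1/4))
 h(y) = log(-(C1 - 4*y)^(1/4))
 h(y) = log(C1 - 4*y)/4


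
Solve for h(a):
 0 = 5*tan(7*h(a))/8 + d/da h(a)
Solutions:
 h(a) = -asin(C1*exp(-35*a/8))/7 + pi/7
 h(a) = asin(C1*exp(-35*a/8))/7


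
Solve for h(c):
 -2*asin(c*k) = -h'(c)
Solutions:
 h(c) = C1 + 2*Piecewise((c*asin(c*k) + sqrt(-c^2*k^2 + 1)/k, Ne(k, 0)), (0, True))


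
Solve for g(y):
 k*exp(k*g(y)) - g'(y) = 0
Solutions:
 g(y) = Piecewise((log(-1/(C1*k + k^2*y))/k, Ne(k, 0)), (nan, True))
 g(y) = Piecewise((C1 + k*y, Eq(k, 0)), (nan, True))


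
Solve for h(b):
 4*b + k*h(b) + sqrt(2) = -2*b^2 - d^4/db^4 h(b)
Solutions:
 h(b) = C1*exp(-b*(-k)^(1/4)) + C2*exp(b*(-k)^(1/4)) + C3*exp(-I*b*(-k)^(1/4)) + C4*exp(I*b*(-k)^(1/4)) - 2*b^2/k - 4*b/k - sqrt(2)/k


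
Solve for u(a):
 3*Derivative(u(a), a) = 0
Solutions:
 u(a) = C1


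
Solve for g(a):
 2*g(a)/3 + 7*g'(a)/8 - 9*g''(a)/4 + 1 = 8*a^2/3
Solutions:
 g(a) = C1*exp(a*(7 - sqrt(433))/36) + C2*exp(a*(7 + sqrt(433))/36) + 4*a^2 - 21*a/2 + 1257/32


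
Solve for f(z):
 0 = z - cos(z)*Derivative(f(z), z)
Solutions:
 f(z) = C1 + Integral(z/cos(z), z)


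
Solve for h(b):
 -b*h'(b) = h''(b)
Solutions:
 h(b) = C1 + C2*erf(sqrt(2)*b/2)


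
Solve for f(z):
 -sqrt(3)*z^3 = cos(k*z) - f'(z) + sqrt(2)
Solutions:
 f(z) = C1 + sqrt(3)*z^4/4 + sqrt(2)*z + sin(k*z)/k


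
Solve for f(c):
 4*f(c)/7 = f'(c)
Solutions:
 f(c) = C1*exp(4*c/7)


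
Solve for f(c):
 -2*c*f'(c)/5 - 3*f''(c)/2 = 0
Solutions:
 f(c) = C1 + C2*erf(sqrt(30)*c/15)


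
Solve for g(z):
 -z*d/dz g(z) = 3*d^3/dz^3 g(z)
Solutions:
 g(z) = C1 + Integral(C2*airyai(-3^(2/3)*z/3) + C3*airybi(-3^(2/3)*z/3), z)


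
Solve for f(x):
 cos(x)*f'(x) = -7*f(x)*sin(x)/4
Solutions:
 f(x) = C1*cos(x)^(7/4)


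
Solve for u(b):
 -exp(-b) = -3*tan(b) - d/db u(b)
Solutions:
 u(b) = C1 - 3*log(tan(b)^2 + 1)/2 - exp(-b)


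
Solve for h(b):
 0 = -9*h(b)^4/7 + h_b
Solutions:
 h(b) = 7^(1/3)*(-1/(C1 + 27*b))^(1/3)
 h(b) = 7^(1/3)*(-1/(C1 + 9*b))^(1/3)*(-3^(2/3) - 3*3^(1/6)*I)/6
 h(b) = 7^(1/3)*(-1/(C1 + 9*b))^(1/3)*(-3^(2/3) + 3*3^(1/6)*I)/6


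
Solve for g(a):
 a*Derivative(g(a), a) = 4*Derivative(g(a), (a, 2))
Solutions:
 g(a) = C1 + C2*erfi(sqrt(2)*a/4)


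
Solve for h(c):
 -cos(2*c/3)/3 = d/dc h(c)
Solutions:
 h(c) = C1 - sin(2*c/3)/2


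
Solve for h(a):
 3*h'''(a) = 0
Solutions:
 h(a) = C1 + C2*a + C3*a^2


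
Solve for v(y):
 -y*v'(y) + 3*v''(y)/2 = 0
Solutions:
 v(y) = C1 + C2*erfi(sqrt(3)*y/3)


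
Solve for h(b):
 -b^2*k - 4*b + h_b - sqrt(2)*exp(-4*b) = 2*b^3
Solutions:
 h(b) = C1 + b^4/2 + b^3*k/3 + 2*b^2 - sqrt(2)*exp(-4*b)/4


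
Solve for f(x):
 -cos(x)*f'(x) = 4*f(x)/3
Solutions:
 f(x) = C1*(sin(x) - 1)^(2/3)/(sin(x) + 1)^(2/3)


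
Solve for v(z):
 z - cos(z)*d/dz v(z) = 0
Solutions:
 v(z) = C1 + Integral(z/cos(z), z)


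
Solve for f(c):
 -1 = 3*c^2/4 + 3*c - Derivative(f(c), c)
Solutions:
 f(c) = C1 + c^3/4 + 3*c^2/2 + c


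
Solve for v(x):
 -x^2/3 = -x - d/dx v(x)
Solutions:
 v(x) = C1 + x^3/9 - x^2/2


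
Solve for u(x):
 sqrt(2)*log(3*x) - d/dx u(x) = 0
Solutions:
 u(x) = C1 + sqrt(2)*x*log(x) - sqrt(2)*x + sqrt(2)*x*log(3)


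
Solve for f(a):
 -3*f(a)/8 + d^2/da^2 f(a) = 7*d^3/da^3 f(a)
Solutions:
 f(a) = C1*exp(a*(8*2^(1/3)/(63*sqrt(3937) + 3953)^(1/3) + 8 + 2^(2/3)*(63*sqrt(3937) + 3953)^(1/3))/168)*sin(2^(1/3)*sqrt(3)*a*(-2^(1/3)*(63*sqrt(3937) + 3953)^(1/3) + 8/(63*sqrt(3937) + 3953)^(1/3))/168) + C2*exp(a*(8*2^(1/3)/(63*sqrt(3937) + 3953)^(1/3) + 8 + 2^(2/3)*(63*sqrt(3937) + 3953)^(1/3))/168)*cos(2^(1/3)*sqrt(3)*a*(-2^(1/3)*(63*sqrt(3937) + 3953)^(1/3) + 8/(63*sqrt(3937) + 3953)^(1/3))/168) + C3*exp(a*(-2^(2/3)*(63*sqrt(3937) + 3953)^(1/3) - 8*2^(1/3)/(63*sqrt(3937) + 3953)^(1/3) + 4)/84)


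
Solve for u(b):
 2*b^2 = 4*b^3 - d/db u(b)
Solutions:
 u(b) = C1 + b^4 - 2*b^3/3


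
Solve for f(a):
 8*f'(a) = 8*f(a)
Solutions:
 f(a) = C1*exp(a)


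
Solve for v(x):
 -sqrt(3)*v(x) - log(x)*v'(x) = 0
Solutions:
 v(x) = C1*exp(-sqrt(3)*li(x))


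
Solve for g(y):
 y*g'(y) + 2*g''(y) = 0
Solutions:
 g(y) = C1 + C2*erf(y/2)


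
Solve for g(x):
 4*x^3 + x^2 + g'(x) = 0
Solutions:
 g(x) = C1 - x^4 - x^3/3


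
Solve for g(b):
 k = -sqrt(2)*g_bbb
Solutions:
 g(b) = C1 + C2*b + C3*b^2 - sqrt(2)*b^3*k/12


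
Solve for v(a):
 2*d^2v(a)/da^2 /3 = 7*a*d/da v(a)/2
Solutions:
 v(a) = C1 + C2*erfi(sqrt(42)*a/4)


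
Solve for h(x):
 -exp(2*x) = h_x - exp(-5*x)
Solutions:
 h(x) = C1 - exp(2*x)/2 - exp(-5*x)/5


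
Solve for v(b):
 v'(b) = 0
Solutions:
 v(b) = C1


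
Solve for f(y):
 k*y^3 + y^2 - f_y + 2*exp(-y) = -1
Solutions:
 f(y) = C1 + k*y^4/4 + y^3/3 + y - 2*exp(-y)


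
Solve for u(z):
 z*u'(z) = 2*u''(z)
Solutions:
 u(z) = C1 + C2*erfi(z/2)


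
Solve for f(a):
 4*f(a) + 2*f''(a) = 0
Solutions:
 f(a) = C1*sin(sqrt(2)*a) + C2*cos(sqrt(2)*a)


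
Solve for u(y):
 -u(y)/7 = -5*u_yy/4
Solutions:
 u(y) = C1*exp(-2*sqrt(35)*y/35) + C2*exp(2*sqrt(35)*y/35)


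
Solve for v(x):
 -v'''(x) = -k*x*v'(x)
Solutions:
 v(x) = C1 + Integral(C2*airyai(k^(1/3)*x) + C3*airybi(k^(1/3)*x), x)


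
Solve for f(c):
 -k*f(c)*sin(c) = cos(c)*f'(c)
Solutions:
 f(c) = C1*exp(k*log(cos(c)))


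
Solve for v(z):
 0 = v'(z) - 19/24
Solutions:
 v(z) = C1 + 19*z/24


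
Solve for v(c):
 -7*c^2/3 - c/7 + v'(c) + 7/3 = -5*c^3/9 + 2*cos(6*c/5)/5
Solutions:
 v(c) = C1 - 5*c^4/36 + 7*c^3/9 + c^2/14 - 7*c/3 + sin(6*c/5)/3


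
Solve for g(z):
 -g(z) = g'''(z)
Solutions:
 g(z) = C3*exp(-z) + (C1*sin(sqrt(3)*z/2) + C2*cos(sqrt(3)*z/2))*exp(z/2)


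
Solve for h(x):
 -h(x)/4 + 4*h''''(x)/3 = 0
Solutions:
 h(x) = C1*exp(-3^(1/4)*x/2) + C2*exp(3^(1/4)*x/2) + C3*sin(3^(1/4)*x/2) + C4*cos(3^(1/4)*x/2)


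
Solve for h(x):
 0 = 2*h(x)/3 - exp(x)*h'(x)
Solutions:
 h(x) = C1*exp(-2*exp(-x)/3)


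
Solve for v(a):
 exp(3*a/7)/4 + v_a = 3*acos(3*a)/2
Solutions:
 v(a) = C1 + 3*a*acos(3*a)/2 - sqrt(1 - 9*a^2)/2 - 7*exp(3*a/7)/12


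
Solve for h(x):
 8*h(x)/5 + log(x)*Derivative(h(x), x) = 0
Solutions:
 h(x) = C1*exp(-8*li(x)/5)


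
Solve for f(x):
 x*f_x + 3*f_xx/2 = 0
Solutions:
 f(x) = C1 + C2*erf(sqrt(3)*x/3)


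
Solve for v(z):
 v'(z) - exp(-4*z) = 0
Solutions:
 v(z) = C1 - exp(-4*z)/4


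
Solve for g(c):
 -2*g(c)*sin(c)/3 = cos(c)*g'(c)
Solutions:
 g(c) = C1*cos(c)^(2/3)


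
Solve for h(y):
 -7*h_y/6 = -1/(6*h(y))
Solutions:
 h(y) = -sqrt(C1 + 14*y)/7
 h(y) = sqrt(C1 + 14*y)/7


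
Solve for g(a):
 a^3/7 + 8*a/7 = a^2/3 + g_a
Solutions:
 g(a) = C1 + a^4/28 - a^3/9 + 4*a^2/7


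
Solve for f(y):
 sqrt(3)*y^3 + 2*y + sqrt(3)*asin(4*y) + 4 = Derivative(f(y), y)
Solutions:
 f(y) = C1 + sqrt(3)*y^4/4 + y^2 + 4*y + sqrt(3)*(y*asin(4*y) + sqrt(1 - 16*y^2)/4)


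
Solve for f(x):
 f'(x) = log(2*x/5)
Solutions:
 f(x) = C1 + x*log(x) - x + x*log(2/5)


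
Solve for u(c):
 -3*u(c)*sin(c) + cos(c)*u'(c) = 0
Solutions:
 u(c) = C1/cos(c)^3


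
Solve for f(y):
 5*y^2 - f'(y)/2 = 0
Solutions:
 f(y) = C1 + 10*y^3/3


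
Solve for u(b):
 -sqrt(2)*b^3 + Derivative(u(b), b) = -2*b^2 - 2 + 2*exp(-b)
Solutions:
 u(b) = C1 + sqrt(2)*b^4/4 - 2*b^3/3 - 2*b - 2*exp(-b)


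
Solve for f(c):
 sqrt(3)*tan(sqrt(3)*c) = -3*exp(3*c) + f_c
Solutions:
 f(c) = C1 + exp(3*c) - log(cos(sqrt(3)*c))


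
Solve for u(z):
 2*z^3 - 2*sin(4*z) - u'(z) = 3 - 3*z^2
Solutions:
 u(z) = C1 + z^4/2 + z^3 - 3*z + cos(4*z)/2


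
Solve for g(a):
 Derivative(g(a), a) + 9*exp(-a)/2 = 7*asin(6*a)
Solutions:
 g(a) = C1 + 7*a*asin(6*a) + 7*sqrt(1 - 36*a^2)/6 + 9*exp(-a)/2


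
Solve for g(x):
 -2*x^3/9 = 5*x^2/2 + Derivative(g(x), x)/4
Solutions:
 g(x) = C1 - 2*x^4/9 - 10*x^3/3


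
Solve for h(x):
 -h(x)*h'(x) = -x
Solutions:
 h(x) = -sqrt(C1 + x^2)
 h(x) = sqrt(C1 + x^2)


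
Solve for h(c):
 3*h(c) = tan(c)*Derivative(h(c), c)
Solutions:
 h(c) = C1*sin(c)^3


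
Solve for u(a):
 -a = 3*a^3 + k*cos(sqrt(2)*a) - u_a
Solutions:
 u(a) = C1 + 3*a^4/4 + a^2/2 + sqrt(2)*k*sin(sqrt(2)*a)/2


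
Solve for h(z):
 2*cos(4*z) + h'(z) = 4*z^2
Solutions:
 h(z) = C1 + 4*z^3/3 - sin(4*z)/2


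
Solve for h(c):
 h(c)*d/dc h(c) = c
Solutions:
 h(c) = -sqrt(C1 + c^2)
 h(c) = sqrt(C1 + c^2)


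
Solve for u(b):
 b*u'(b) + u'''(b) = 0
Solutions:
 u(b) = C1 + Integral(C2*airyai(-b) + C3*airybi(-b), b)


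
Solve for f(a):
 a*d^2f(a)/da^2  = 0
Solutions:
 f(a) = C1 + C2*a


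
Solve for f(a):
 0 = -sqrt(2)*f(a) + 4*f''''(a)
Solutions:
 f(a) = C1*exp(-2^(5/8)*a/2) + C2*exp(2^(5/8)*a/2) + C3*sin(2^(5/8)*a/2) + C4*cos(2^(5/8)*a/2)


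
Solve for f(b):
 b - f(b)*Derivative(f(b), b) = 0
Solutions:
 f(b) = -sqrt(C1 + b^2)
 f(b) = sqrt(C1 + b^2)


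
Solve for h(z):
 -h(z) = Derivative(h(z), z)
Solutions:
 h(z) = C1*exp(-z)


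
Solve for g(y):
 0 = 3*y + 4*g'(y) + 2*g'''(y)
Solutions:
 g(y) = C1 + C2*sin(sqrt(2)*y) + C3*cos(sqrt(2)*y) - 3*y^2/8


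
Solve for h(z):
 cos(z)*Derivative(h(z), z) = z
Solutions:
 h(z) = C1 + Integral(z/cos(z), z)


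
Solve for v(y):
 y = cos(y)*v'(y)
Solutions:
 v(y) = C1 + Integral(y/cos(y), y)


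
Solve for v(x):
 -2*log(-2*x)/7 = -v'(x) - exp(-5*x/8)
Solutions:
 v(x) = C1 + 2*x*log(-x)/7 + 2*x*(-1 + log(2))/7 + 8*exp(-5*x/8)/5


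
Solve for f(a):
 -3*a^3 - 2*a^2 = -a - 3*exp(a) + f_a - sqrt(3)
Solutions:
 f(a) = C1 - 3*a^4/4 - 2*a^3/3 + a^2/2 + sqrt(3)*a + 3*exp(a)


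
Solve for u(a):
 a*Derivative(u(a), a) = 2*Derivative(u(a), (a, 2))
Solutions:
 u(a) = C1 + C2*erfi(a/2)


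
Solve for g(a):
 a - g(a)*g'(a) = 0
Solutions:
 g(a) = -sqrt(C1 + a^2)
 g(a) = sqrt(C1 + a^2)


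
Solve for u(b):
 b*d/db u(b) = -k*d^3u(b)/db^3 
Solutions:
 u(b) = C1 + Integral(C2*airyai(b*(-1/k)^(1/3)) + C3*airybi(b*(-1/k)^(1/3)), b)


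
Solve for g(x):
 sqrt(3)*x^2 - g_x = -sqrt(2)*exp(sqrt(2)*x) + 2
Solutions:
 g(x) = C1 + sqrt(3)*x^3/3 - 2*x + exp(sqrt(2)*x)


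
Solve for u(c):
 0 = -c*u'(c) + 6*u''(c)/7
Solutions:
 u(c) = C1 + C2*erfi(sqrt(21)*c/6)


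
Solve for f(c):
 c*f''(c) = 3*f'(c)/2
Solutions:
 f(c) = C1 + C2*c^(5/2)


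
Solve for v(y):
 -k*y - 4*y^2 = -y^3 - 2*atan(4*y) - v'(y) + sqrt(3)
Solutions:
 v(y) = C1 + k*y^2/2 - y^4/4 + 4*y^3/3 - 2*y*atan(4*y) + sqrt(3)*y + log(16*y^2 + 1)/4


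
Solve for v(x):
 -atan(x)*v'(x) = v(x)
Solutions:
 v(x) = C1*exp(-Integral(1/atan(x), x))


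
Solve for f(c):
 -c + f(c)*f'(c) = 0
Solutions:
 f(c) = -sqrt(C1 + c^2)
 f(c) = sqrt(C1 + c^2)


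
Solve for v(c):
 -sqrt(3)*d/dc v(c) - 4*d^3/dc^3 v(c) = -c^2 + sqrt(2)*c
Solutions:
 v(c) = C1 + C2*sin(3^(1/4)*c/2) + C3*cos(3^(1/4)*c/2) + sqrt(3)*c^3/9 - sqrt(6)*c^2/6 - 8*c/3


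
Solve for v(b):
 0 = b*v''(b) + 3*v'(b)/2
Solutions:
 v(b) = C1 + C2/sqrt(b)


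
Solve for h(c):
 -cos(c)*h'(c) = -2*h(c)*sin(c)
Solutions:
 h(c) = C1/cos(c)^2


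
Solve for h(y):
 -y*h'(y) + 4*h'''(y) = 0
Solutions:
 h(y) = C1 + Integral(C2*airyai(2^(1/3)*y/2) + C3*airybi(2^(1/3)*y/2), y)


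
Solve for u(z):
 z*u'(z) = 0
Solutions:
 u(z) = C1


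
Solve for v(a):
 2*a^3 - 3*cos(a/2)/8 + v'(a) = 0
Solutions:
 v(a) = C1 - a^4/2 + 3*sin(a/2)/4


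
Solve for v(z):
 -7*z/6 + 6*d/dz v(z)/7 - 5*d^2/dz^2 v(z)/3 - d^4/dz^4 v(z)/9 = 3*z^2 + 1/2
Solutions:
 v(z) = C1 + C2*exp(7^(1/3)*z*(-7^(1/3)*(27 + sqrt(6854))^(1/3) + 35/(27 + sqrt(6854))^(1/3))/14)*sin(sqrt(3)*7^(1/3)*z*(35/(27 + sqrt(6854))^(1/3) + 7^(1/3)*(27 + sqrt(6854))^(1/3))/14) + C3*exp(7^(1/3)*z*(-7^(1/3)*(27 + sqrt(6854))^(1/3) + 35/(27 + sqrt(6854))^(1/3))/14)*cos(sqrt(3)*7^(1/3)*z*(35/(27 + sqrt(6854))^(1/3) + 7^(1/3)*(27 + sqrt(6854))^(1/3))/14) + C4*exp(7^(1/3)*z*(-5/(27 + sqrt(6854))^(1/3) + 7^(1/3)*(27 + sqrt(6854))^(1/3)/7)) + 7*z^3/6 + 539*z^2/72 + 19243*z/648


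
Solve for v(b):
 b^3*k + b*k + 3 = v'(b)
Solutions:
 v(b) = C1 + b^4*k/4 + b^2*k/2 + 3*b


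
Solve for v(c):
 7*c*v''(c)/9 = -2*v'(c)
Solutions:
 v(c) = C1 + C2/c^(11/7)


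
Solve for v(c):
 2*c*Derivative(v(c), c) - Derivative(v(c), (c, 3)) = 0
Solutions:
 v(c) = C1 + Integral(C2*airyai(2^(1/3)*c) + C3*airybi(2^(1/3)*c), c)


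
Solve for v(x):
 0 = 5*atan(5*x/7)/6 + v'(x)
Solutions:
 v(x) = C1 - 5*x*atan(5*x/7)/6 + 7*log(25*x^2 + 49)/12


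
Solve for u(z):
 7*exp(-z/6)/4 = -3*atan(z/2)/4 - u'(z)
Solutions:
 u(z) = C1 - 3*z*atan(z/2)/4 + 3*log(z^2 + 4)/4 + 21*exp(-z/6)/2


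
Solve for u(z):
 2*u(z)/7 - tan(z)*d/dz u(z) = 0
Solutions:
 u(z) = C1*sin(z)^(2/7)


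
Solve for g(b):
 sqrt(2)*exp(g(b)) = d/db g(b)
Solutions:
 g(b) = log(-1/(C1 + sqrt(2)*b))


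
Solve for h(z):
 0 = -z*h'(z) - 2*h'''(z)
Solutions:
 h(z) = C1 + Integral(C2*airyai(-2^(2/3)*z/2) + C3*airybi(-2^(2/3)*z/2), z)


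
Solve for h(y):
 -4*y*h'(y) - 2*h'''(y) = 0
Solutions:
 h(y) = C1 + Integral(C2*airyai(-2^(1/3)*y) + C3*airybi(-2^(1/3)*y), y)


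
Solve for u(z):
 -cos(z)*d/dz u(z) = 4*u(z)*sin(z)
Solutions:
 u(z) = C1*cos(z)^4


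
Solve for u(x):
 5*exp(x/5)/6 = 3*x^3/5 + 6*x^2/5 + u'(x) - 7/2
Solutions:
 u(x) = C1 - 3*x^4/20 - 2*x^3/5 + 7*x/2 + 25*exp(x/5)/6


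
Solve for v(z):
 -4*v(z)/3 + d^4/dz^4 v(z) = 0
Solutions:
 v(z) = C1*exp(-sqrt(2)*3^(3/4)*z/3) + C2*exp(sqrt(2)*3^(3/4)*z/3) + C3*sin(sqrt(2)*3^(3/4)*z/3) + C4*cos(sqrt(2)*3^(3/4)*z/3)


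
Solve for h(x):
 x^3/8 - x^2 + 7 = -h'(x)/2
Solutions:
 h(x) = C1 - x^4/16 + 2*x^3/3 - 14*x


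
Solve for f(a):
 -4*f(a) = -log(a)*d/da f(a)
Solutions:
 f(a) = C1*exp(4*li(a))


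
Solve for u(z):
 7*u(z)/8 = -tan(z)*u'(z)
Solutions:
 u(z) = C1/sin(z)^(7/8)


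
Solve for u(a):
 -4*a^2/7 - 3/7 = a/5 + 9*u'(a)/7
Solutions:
 u(a) = C1 - 4*a^3/27 - 7*a^2/90 - a/3


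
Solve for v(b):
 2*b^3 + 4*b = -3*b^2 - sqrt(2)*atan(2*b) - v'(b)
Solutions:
 v(b) = C1 - b^4/2 - b^3 - 2*b^2 - sqrt(2)*(b*atan(2*b) - log(4*b^2 + 1)/4)


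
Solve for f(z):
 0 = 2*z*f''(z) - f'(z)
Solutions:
 f(z) = C1 + C2*z^(3/2)


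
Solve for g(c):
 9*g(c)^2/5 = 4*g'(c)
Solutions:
 g(c) = -20/(C1 + 9*c)


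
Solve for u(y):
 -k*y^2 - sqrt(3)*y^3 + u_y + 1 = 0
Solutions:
 u(y) = C1 + k*y^3/3 + sqrt(3)*y^4/4 - y


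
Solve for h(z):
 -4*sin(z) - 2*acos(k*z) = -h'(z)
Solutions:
 h(z) = C1 + 2*Piecewise((z*acos(k*z) - sqrt(-k^2*z^2 + 1)/k, Ne(k, 0)), (pi*z/2, True)) - 4*cos(z)


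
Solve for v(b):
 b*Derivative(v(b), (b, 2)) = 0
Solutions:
 v(b) = C1 + C2*b


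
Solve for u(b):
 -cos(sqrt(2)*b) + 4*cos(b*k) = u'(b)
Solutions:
 u(b) = C1 - sqrt(2)*sin(sqrt(2)*b)/2 + 4*sin(b*k)/k


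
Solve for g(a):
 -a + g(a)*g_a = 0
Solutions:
 g(a) = -sqrt(C1 + a^2)
 g(a) = sqrt(C1 + a^2)


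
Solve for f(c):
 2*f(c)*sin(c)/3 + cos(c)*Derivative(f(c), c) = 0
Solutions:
 f(c) = C1*cos(c)^(2/3)


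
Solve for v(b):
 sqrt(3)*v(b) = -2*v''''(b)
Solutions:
 v(b) = (C1*sin(2^(1/4)*3^(1/8)*b/2) + C2*cos(2^(1/4)*3^(1/8)*b/2))*exp(-2^(1/4)*3^(1/8)*b/2) + (C3*sin(2^(1/4)*3^(1/8)*b/2) + C4*cos(2^(1/4)*3^(1/8)*b/2))*exp(2^(1/4)*3^(1/8)*b/2)


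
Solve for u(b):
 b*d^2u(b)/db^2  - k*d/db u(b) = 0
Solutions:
 u(b) = C1 + b^(re(k) + 1)*(C2*sin(log(b)*Abs(im(k))) + C3*cos(log(b)*im(k)))


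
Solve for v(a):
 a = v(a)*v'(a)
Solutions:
 v(a) = -sqrt(C1 + a^2)
 v(a) = sqrt(C1 + a^2)


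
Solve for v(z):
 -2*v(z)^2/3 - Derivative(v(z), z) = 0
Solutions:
 v(z) = 3/(C1 + 2*z)


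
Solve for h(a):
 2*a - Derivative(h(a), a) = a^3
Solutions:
 h(a) = C1 - a^4/4 + a^2


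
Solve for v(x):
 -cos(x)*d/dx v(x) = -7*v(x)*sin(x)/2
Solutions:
 v(x) = C1/cos(x)^(7/2)


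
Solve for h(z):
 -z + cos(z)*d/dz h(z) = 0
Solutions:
 h(z) = C1 + Integral(z/cos(z), z)


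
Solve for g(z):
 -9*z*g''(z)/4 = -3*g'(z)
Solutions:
 g(z) = C1 + C2*z^(7/3)


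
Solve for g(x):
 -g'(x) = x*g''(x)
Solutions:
 g(x) = C1 + C2*log(x)


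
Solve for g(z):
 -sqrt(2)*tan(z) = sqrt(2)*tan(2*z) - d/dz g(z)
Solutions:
 g(z) = C1 - sqrt(2)*log(cos(z)) - sqrt(2)*log(cos(2*z))/2


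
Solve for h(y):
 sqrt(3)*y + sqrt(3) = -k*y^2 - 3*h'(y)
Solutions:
 h(y) = C1 - k*y^3/9 - sqrt(3)*y^2/6 - sqrt(3)*y/3


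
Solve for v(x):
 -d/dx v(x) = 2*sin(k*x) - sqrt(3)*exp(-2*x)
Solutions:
 v(x) = C1 - sqrt(3)*exp(-2*x)/2 + 2*cos(k*x)/k


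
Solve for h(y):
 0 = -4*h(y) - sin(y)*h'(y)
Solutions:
 h(y) = C1*(cos(y)^2 + 2*cos(y) + 1)/(cos(y)^2 - 2*cos(y) + 1)


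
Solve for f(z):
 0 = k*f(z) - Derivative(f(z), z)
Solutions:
 f(z) = C1*exp(k*z)


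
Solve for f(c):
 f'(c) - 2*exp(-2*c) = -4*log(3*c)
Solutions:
 f(c) = C1 - 4*c*log(c) + 4*c*(1 - log(3)) - exp(-2*c)


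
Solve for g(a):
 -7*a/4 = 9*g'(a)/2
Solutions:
 g(a) = C1 - 7*a^2/36


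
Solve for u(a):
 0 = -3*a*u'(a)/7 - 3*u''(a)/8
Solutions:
 u(a) = C1 + C2*erf(2*sqrt(7)*a/7)


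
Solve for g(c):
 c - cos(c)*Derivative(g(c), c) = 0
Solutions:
 g(c) = C1 + Integral(c/cos(c), c)


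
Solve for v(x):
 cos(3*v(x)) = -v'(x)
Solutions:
 v(x) = -asin((C1 + exp(6*x))/(C1 - exp(6*x)))/3 + pi/3
 v(x) = asin((C1 + exp(6*x))/(C1 - exp(6*x)))/3


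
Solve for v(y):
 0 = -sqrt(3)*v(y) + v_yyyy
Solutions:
 v(y) = C1*exp(-3^(1/8)*y) + C2*exp(3^(1/8)*y) + C3*sin(3^(1/8)*y) + C4*cos(3^(1/8)*y)


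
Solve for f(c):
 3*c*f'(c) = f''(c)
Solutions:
 f(c) = C1 + C2*erfi(sqrt(6)*c/2)


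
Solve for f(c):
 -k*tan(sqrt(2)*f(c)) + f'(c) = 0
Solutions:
 f(c) = sqrt(2)*(pi - asin(C1*exp(sqrt(2)*c*k)))/2
 f(c) = sqrt(2)*asin(C1*exp(sqrt(2)*c*k))/2


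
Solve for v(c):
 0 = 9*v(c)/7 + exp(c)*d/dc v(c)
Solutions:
 v(c) = C1*exp(9*exp(-c)/7)


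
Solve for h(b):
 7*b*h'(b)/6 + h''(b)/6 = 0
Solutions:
 h(b) = C1 + C2*erf(sqrt(14)*b/2)


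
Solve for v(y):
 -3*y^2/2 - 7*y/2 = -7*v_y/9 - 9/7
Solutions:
 v(y) = C1 + 9*y^3/14 + 9*y^2/4 - 81*y/49


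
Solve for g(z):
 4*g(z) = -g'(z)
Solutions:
 g(z) = C1*exp(-4*z)


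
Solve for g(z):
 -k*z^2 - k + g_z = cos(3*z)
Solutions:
 g(z) = C1 + k*z^3/3 + k*z + sin(3*z)/3


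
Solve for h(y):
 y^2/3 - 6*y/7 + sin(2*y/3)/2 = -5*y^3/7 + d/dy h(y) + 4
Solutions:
 h(y) = C1 + 5*y^4/28 + y^3/9 - 3*y^2/7 - 4*y - 3*cos(2*y/3)/4


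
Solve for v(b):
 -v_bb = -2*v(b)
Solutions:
 v(b) = C1*exp(-sqrt(2)*b) + C2*exp(sqrt(2)*b)


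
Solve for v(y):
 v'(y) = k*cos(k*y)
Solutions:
 v(y) = C1 + sin(k*y)


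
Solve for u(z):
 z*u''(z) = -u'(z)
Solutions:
 u(z) = C1 + C2*log(z)


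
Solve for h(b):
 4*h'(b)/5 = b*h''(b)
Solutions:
 h(b) = C1 + C2*b^(9/5)


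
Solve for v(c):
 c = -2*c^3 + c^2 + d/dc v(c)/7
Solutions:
 v(c) = C1 + 7*c^4/2 - 7*c^3/3 + 7*c^2/2


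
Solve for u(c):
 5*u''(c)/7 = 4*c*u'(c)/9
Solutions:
 u(c) = C1 + C2*erfi(sqrt(70)*c/15)


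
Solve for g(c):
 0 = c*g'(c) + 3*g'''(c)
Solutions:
 g(c) = C1 + Integral(C2*airyai(-3^(2/3)*c/3) + C3*airybi(-3^(2/3)*c/3), c)


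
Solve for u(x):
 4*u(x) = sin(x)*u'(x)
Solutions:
 u(x) = C1*(cos(x)^2 - 2*cos(x) + 1)/(cos(x)^2 + 2*cos(x) + 1)


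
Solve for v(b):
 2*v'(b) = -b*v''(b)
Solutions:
 v(b) = C1 + C2/b


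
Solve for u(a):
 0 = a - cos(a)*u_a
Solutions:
 u(a) = C1 + Integral(a/cos(a), a)


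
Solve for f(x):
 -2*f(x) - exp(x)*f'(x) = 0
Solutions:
 f(x) = C1*exp(2*exp(-x))


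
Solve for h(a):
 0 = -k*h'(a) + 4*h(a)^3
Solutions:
 h(a) = -sqrt(2)*sqrt(-k/(C1*k + 4*a))/2
 h(a) = sqrt(2)*sqrt(-k/(C1*k + 4*a))/2


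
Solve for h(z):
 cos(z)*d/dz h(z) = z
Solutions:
 h(z) = C1 + Integral(z/cos(z), z)


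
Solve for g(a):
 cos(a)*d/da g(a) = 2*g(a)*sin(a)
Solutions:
 g(a) = C1/cos(a)^2


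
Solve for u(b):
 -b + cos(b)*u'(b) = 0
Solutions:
 u(b) = C1 + Integral(b/cos(b), b)


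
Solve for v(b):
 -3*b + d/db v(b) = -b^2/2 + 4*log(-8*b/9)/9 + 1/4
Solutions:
 v(b) = C1 - b^3/6 + 3*b^2/2 + 4*b*log(-b)/9 + b*(-32*log(3) - 7 + 48*log(2))/36


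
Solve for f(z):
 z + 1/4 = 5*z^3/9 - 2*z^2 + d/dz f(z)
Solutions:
 f(z) = C1 - 5*z^4/36 + 2*z^3/3 + z^2/2 + z/4
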